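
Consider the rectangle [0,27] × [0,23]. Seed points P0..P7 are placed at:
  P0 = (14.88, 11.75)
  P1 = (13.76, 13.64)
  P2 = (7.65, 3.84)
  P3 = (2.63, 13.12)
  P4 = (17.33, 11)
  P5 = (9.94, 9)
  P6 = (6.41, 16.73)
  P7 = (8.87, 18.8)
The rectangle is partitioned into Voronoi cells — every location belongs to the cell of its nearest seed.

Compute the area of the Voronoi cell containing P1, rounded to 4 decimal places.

Area of P1's cell: 67.7396

1. box [0,27]×[0,23]: [(0, 0) (27, 0) (27, 23) (0, 23)]
2. ⊥bis P1·P0 via (14.32,12.695): [(0, 4.2091) (27, 20.2091) (27, 23) (0, 23)]  |A|=291.355
3. ⊥bis P1·P2 via (10.705,8.74): [(0, 15.4142) (9.2143, 9.6694) (27, 20.2091) (27, 23) (0, 23)]  |A|=239.7311
4. ⊥bis P1·P3 via (8.195,13.38): [(8.343, 10.2126) (9.2143, 9.6694) (27, 20.2091) (27, 23) (7.7455, 23)]  |A|=158.5646
5. ⊥bis P1·P4 via (15.545,12.32): [(8.343, 10.2126) (9.2143, 9.6694) (16.9942, 14.2797) (23.4428, 23) (7.7455, 23)]  |A|=129.0921
6. ⊥bis P1·P5 via (11.85,11.32): [(8.1489, 14.367) (11.9126, 11.2684) (16.9942, 14.2797) (23.4428, 23) (7.7455, 23)]  |A|=120.1451
7. ⊥bis P1·P6 via (10.085,15.185): [(9.3317, 13.3932) (11.9126, 11.2684) (16.9942, 14.2797) (23.4428, 23) (13.3705, 23)]  |A|=88.2171
8. ⊥bis P1·P7 via (11.315,16.22): [(9.9937, 14.9678) (9.3317, 13.3932) (11.9126, 11.2684) (16.9942, 14.2797) (23.4428, 23) (18.4694, 23)]  |A|=67.7396
9. canonical 6-gon: [(9.9937, 14.9678) (9.3317, 13.3932) (11.9126, 11.2684) (16.9942, 14.2797) (23.4428, 23) (18.4694, 23)]
10. shoelace: 67.7396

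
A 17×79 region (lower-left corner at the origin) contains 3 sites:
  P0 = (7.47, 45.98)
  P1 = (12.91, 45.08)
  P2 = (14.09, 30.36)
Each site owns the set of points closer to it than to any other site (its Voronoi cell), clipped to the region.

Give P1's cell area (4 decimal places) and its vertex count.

Area of P1's cell: 193.8648 (4 vertices)

1. box [0,17]×[0,79]: [(0, 0) (17, 0) (17, 79) (0, 79)]
2. ⊥bis P1·P0 via (10.19,45.53): [(2.6575, 0) (17, 0) (17, 79) (15.7273, 79)]  |A|=616.8012
3. ⊥bis P1·P2 via (13.5,37.72): [(8.836, 37.3461) (17, 38.0006) (17, 79) (15.7273, 79)]  |A|=193.8648
4. canonical 4-gon: [(8.836, 37.3461) (17, 38.0006) (17, 79) (15.7273, 79)]
5. shoelace: 193.8648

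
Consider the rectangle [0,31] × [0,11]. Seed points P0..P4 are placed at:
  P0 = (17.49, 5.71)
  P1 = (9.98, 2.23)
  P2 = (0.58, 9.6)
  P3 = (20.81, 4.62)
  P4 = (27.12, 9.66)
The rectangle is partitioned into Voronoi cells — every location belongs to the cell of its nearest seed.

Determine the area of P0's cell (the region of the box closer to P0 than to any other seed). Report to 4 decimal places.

Area of P0's cell: 68.5637

1. box [0,31]×[0,11]: [(0, 0) (31, 0) (31, 11) (0, 11)]
2. ⊥bis P0·P1 via (13.735,3.97): [(15.5746, 0) (31, 0) (31, 11) (10.4774, 11)]  |A|=197.7137
3. ⊥bis P0·P2 via (9.035,7.655): [(15.5746, 0) (31, 0) (31, 11) (10.4774, 11)]  |A|=197.7137
4. ⊥bis P0·P3 via (19.15,5.165): [(15.5746, 0) (17.4543, 0) (21.0657, 11) (10.4774, 11)]  |A|=68.5736
5. ⊥bis P0·P4 via (22.305,7.685): [(15.5746, 0) (17.4543, 0) (21.0122, 10.8369) (20.9453, 11) (10.4774, 11)]  |A|=68.5637
6. canonical 5-gon: [(15.5746, 0) (17.4543, 0) (21.0122, 10.8369) (20.9453, 11) (10.4774, 11)]
7. shoelace: 68.5637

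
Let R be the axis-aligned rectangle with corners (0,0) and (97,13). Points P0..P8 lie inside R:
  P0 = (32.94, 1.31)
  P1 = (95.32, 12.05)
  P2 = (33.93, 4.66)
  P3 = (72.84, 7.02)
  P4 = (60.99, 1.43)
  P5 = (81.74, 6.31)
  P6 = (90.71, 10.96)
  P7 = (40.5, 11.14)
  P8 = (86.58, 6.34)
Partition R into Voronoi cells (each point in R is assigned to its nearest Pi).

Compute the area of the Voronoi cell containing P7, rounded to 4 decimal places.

Area of P7's cell: 159.2638

1. box [0,97]×[0,13]: [(0, 0) (97, 0) (97, 13) (0, 13)]
2. ⊥bis P7·P0 via (36.72,6.225): [(44.8141, 0) (97, 0) (97, 13) (27.9107, 13)]  |A|=788.2884
3. ⊥bis P7·P1 via (67.91,11.595): [(44.8141, 0) (68.1025, 0) (67.8867, 13) (27.9107, 13)]  |A|=411.2179
4. ⊥bis P7·P2 via (37.215,7.9): [(45.0068, 0) (68.1025, 0) (67.8867, 13) (32.1849, 13)]  |A|=382.1838
5. ⊥bis P7·P3 via (56.67,9.08): [(45.0068, 0) (55.5132, 0) (57.1694, 13) (32.1849, 13)]  |A|=230.6914
6. ⊥bis P7·P4 via (50.745,6.285): [(45.0068, 0) (47.7666, 0) (53.9272, 13) (32.1849, 13)]  |A|=159.2638
7. ⊥bis P7·P5 via (61.12,8.725): [(45.0068, 0) (47.7666, 0) (53.9272, 13) (32.1849, 13)]  |A|=159.2638
8. ⊥bis P7·P6 via (65.605,11.05): [(45.0068, 0) (47.7666, 0) (53.9272, 13) (32.1849, 13)]  |A|=159.2638
9. ⊥bis P7·P8 via (63.54,8.74): [(45.0068, 0) (47.7666, 0) (53.9272, 13) (32.1849, 13)]  |A|=159.2638
10. canonical 4-gon: [(45.0068, 0) (47.7666, 0) (53.9272, 13) (32.1849, 13)]
11. shoelace: 159.2638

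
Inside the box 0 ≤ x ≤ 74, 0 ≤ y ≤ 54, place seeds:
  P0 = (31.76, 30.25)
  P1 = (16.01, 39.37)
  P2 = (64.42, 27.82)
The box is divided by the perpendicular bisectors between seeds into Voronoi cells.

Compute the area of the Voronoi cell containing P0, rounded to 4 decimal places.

Area of P0's cell: 1543.1014

1. box [0,74]×[0,54]: [(0, 0) (74, 0) (74, 54) (0, 54)]
2. ⊥bis P0·P1 via (23.885,34.81): [(3.7284, 0) (74, 0) (74, 54) (34.9969, 54)]  |A|=2950.4175
3. ⊥bis P0·P2 via (48.09,29.035): [(3.7284, 0) (45.9297, 0) (49.9475, 54) (34.9969, 54)]  |A|=1543.1014
4. canonical 4-gon: [(3.7284, 0) (45.9297, 0) (49.9475, 54) (34.9969, 54)]
5. shoelace: 1543.1014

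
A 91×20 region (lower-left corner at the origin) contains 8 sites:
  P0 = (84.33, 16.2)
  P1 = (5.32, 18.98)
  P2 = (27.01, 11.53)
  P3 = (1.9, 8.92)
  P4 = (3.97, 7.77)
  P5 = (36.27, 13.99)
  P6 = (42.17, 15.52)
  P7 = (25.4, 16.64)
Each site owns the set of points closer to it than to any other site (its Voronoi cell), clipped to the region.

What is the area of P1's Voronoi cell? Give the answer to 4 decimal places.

Area of P1's cell: 102.2518

1. box [0,91]×[0,20]: [(0, 0) (91, 0) (91, 20) (0, 20)]
2. ⊥bis P1·P0 via (44.825,17.59): [(0, 0) (44.2061, 0) (44.9098, 20) (0, 20)]  |A|=891.1589
3. ⊥bis P1·P2 via (16.165,15.255): [(0, 0) (10.9253, 0) (17.7948, 20) (0, 20)]  |A|=287.2006
4. ⊥bis P1·P3 via (3.61,13.95): [(0, 15.1773) (14.4509, 10.2645) (17.7948, 20) (0, 20)]  |A|=121.4668
5. ⊥bis P1·P4 via (4.645,13.375): [(0, 15.1773) (5.6614, 13.2526) (15.0873, 12.1174) (17.7948, 20) (0, 20)]  |A|=112.3729
6. ⊥bis P1·P5 via (20.795,16.485): [(0, 15.1773) (5.6614, 13.2526) (15.0873, 12.1174) (17.7948, 20) (0, 20)]  |A|=112.3729
7. ⊥bis P1·P6 via (23.745,17.25): [(0, 15.1773) (5.6614, 13.2526) (15.0873, 12.1174) (17.7948, 20) (0, 20)]  |A|=112.3729
8. ⊥bis P1·P7 via (15.36,17.81): [(0, 15.1773) (5.6614, 13.2526) (14.702, 12.1638) (15.6152, 20) (0, 20)]  |A|=102.2518
9. canonical 5-gon: [(0, 15.1773) (5.6614, 13.2526) (14.702, 12.1638) (15.6152, 20) (0, 20)]
10. shoelace: 102.2518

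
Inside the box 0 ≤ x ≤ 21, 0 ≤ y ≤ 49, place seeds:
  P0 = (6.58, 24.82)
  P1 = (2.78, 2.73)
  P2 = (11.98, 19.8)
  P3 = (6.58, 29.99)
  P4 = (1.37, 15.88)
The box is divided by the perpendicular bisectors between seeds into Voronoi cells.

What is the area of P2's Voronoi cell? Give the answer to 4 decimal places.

Area of P2's cell: 256.5101

1. box [0,21]×[0,49]: [(0, 0) (21, 0) (21, 49) (0, 49)]
2. ⊥bis P2·P0 via (9.28,22.31): [(0, 12.3275) (0, 0) (21, 0) (21, 34.9172)]  |A|=496.0694
3. ⊥bis P2·P1 via (7.38,11.265): [(1.8053, 14.2695) (21, 3.9244) (21, 34.9172)]  |A|=297.4481
4. ⊥bis P2·P3 via (9.28,24.895): [(14.0165, 27.405) (1.8053, 14.2695) (21, 3.9244) (21, 31.1058)]  |A|=284.1396
5. ⊥bis P2·P4 via (6.675,17.84): [(14.0165, 27.405) (6.2341, 19.0335) (9.5329, 10.1047) (21, 3.9244) (21, 31.1058)]  |A|=256.5101
6. canonical 5-gon: [(14.0165, 27.405) (6.2341, 19.0335) (9.5329, 10.1047) (21, 3.9244) (21, 31.1058)]
7. shoelace: 256.5101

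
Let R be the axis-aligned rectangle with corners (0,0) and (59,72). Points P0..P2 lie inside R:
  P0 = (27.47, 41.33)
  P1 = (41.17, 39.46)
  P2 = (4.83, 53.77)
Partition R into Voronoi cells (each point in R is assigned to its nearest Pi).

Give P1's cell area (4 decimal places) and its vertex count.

1. box [0,59]×[0,72]: [(0, 0) (59, 0) (59, 72) (0, 72)]
2. ⊥bis P1·P0 via (34.32,40.395): [(28.8062, 0) (59, 0) (59, 72) (38.634, 72)]  |A|=1820.1529
3. ⊥bis P1·P2 via (23,46.615): [(28.8062, 0) (59, 0) (59, 72) (38.634, 72)]  |A|=1820.1529
4. canonical 4-gon: [(28.8062, 0) (59, 0) (59, 72) (38.634, 72)]
5. shoelace: 1820.1529

Area of P1's cell: 1820.1529 (4 vertices)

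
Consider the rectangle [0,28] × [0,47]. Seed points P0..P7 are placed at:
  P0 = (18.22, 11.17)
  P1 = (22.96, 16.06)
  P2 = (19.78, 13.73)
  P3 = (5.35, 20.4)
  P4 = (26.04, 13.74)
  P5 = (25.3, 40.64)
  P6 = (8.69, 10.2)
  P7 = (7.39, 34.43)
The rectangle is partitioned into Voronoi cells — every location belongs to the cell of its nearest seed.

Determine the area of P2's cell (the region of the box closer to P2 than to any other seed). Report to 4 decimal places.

Area of P2's cell: 54.7530

1. box [0,28]×[0,47]: [(0, 0) (28, 0) (28, 47) (0, 47)]
2. ⊥bis P2·P0 via (19,12.45): [(0, 24.0281) (28, 6.9656) (28, 47) (0, 47)]  |A|=882.0875
3. ⊥bis P2·P1 via (21.37,14.895): [(0, 44.0609) (0, 24.0281) (26.5183, 7.8685)]  |A|=265.6183
4. ⊥bis P2·P3 via (12.565,17.065): [(15.356, 23.103) (12.3148, 16.5238) (26.5183, 7.8685)]  |A|=59.885
5. ⊥bis P2·P4 via (22.91,13.735): [(22.9115, 12.7911) (15.356, 23.103) (12.3148, 16.5238) (22.9159, 10.0638)]  |A|=54.9771
6. ⊥bis P2·P5 via (22.54,27.185): [(22.9115, 12.7911) (15.356, 23.103) (12.3148, 16.5238) (22.9159, 10.0638)]  |A|=54.9771
7. ⊥bis P2·P6 via (14.235,11.965): [(22.9115, 12.7911) (15.356, 23.103) (12.5926, 17.1248) (12.8968, 16.1691) (22.9159, 10.0638)]  |A|=54.753
8. ⊥bis P2·P7 via (13.585,24.08): [(22.9115, 12.7911) (15.356, 23.103) (12.5926, 17.1248) (12.8968, 16.1691) (22.9159, 10.0638)]  |A|=54.753
9. canonical 5-gon: [(22.9115, 12.7911) (15.356, 23.103) (12.5926, 17.1248) (12.8968, 16.1691) (22.9159, 10.0638)]
10. shoelace: 54.753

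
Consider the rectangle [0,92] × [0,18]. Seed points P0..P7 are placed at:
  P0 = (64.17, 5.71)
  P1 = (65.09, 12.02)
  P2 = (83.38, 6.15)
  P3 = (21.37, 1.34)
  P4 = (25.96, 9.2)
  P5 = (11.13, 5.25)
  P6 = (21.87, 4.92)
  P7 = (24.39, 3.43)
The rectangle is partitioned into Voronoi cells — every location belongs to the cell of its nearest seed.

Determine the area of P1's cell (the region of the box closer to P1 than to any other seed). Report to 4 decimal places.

Area of P1's cell: 256.6624

1. box [0,92]×[0,18]: [(0, 0) (92, 0) (92, 18) (0, 18)]
2. ⊥bis P1·P0 via (64.63,8.865): [(92, 4.8744) (92, 18) (1.9758, 18)]  |A|=590.8087
3. ⊥bis P1·P2 via (74.235,9.085): [(73.7382, 7.537) (77.0962, 18) (1.9758, 18)]  |A|=392.9914
4. ⊥bis P1·P3 via (43.23,6.68): [(41.8862, 12.1811) (73.7382, 7.537) (77.0962, 18) (40.4647, 18)]  |A|=281.0089
5. ⊥bis P1·P4 via (45.525,10.61): [(45.4492, 11.6616) (73.7382, 7.537) (77.0962, 18) (44.9924, 18)]  |A|=256.6624
6. ⊥bis P1·P5 via (38.11,8.635): [(45.4492, 11.6616) (73.7382, 7.537) (77.0962, 18) (44.9924, 18)]  |A|=256.6624
7. ⊥bis P1·P6 via (43.48,8.47): [(45.4492, 11.6616) (73.7382, 7.537) (77.0962, 18) (44.9924, 18)]  |A|=256.6624
8. ⊥bis P1·P7 via (44.74,7.725): [(45.4492, 11.6616) (73.7382, 7.537) (77.0962, 18) (44.9924, 18)]  |A|=256.6624
9. canonical 4-gon: [(45.4492, 11.6616) (73.7382, 7.537) (77.0962, 18) (44.9924, 18)]
10. shoelace: 256.6624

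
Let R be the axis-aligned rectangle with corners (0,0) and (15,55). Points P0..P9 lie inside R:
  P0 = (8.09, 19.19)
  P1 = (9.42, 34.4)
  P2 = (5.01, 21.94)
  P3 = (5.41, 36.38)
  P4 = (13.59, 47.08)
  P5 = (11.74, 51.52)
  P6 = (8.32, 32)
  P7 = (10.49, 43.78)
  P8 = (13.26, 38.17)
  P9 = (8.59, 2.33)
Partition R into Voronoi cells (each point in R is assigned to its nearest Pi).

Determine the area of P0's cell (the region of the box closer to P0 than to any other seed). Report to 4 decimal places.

1. box [0,15]×[0,55]: [(0, 0) (15, 0) (15, 55) (0, 55)]
2. ⊥bis P0·P1 via (8.755,26.795): [(0, 27.5606) (0, 0) (15, 0) (15, 26.2489)]  |A|=403.5711
3. ⊥bis P0·P2 via (6.55,20.565): [(11.8694, 26.5227) (0, 13.229) (0, 0) (15, 0) (15, 26.2489)]  |A|=318.518
4. ⊥bis P0·P3 via (6.75,27.785): [(11.8694, 26.5227) (0, 13.229) (0, 0) (15, 0) (15, 26.2489)]  |A|=318.518
5. ⊥bis P0·P4 via (10.84,33.135): [(11.8694, 26.5227) (0, 13.229) (0, 0) (15, 0) (15, 26.2489)]  |A|=318.518
6. ⊥bis P0·P5 via (9.915,35.355): [(11.8694, 26.5227) (0, 13.229) (0, 0) (15, 0) (15, 26.2489)]  |A|=318.518
7. ⊥bis P0·P6 via (8.205,25.595): [(10.9963, 25.5449) (0, 13.229) (0, 0) (15, 0) (15, 25.473)]  |A|=315.3146
8. ⊥bis P0·P7 via (9.29,31.485): [(10.9963, 25.5449) (0, 13.229) (0, 0) (15, 0) (15, 25.473)]  |A|=315.3146
9. ⊥bis P0·P8 via (10.675,28.68): [(10.9963, 25.5449) (0, 13.229) (0, 0) (15, 0) (15, 25.473)]  |A|=315.3146
10. ⊥bis P0·P9 via (8.34,10.76): [(10.9963, 25.5449) (0, 13.229) (0, 10.5127) (15, 10.9575) (15, 25.473)]  |A|=154.2883
11. canonical 5-gon: [(10.9963, 25.5449) (0, 13.229) (0, 10.5127) (15, 10.9575) (15, 25.473)]
12. shoelace: 154.2883

Area of P0's cell: 154.2883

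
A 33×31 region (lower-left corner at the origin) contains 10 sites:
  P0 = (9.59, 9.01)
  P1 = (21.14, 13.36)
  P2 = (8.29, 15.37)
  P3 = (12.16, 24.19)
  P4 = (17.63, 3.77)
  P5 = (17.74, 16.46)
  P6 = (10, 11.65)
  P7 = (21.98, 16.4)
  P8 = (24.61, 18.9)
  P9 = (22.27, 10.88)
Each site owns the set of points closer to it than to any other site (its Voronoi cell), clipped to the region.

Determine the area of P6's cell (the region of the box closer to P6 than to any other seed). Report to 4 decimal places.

1. box [0,33]×[0,31]: [(0, 0) (33, 0) (33, 31) (0, 31)]
2. ⊥bis P6·P0 via (9.795,10.33): [(0, 11.8512) (33, 6.7262) (33, 31) (0, 31)]  |A|=716.4731
3. ⊥bis P6·P1 via (15.57,12.505): [(0, 11.8512) (16.0531, 9.3581) (12.731, 31) (0, 31)]  |A|=291.4599
4. ⊥bis P6·P2 via (9.145,13.51): [(4.1383, 11.2085) (16.0531, 9.3581) (15.0024, 16.2025)]  |A|=39.8029
5. ⊥bis P6·P3 via (11.08,17.92): [(4.1383, 11.2085) (16.0531, 9.3581) (15.0024, 16.2025)]  |A|=39.8029
6. ⊥bis P6·P4 via (13.815,7.71): [(4.1383, 11.2085) (15.5912, 9.4298) (15.9837, 9.8099) (15.0024, 16.2025)]  |A|=39.7011
7. ⊥bis P6·P5 via (13.87,14.055): [(13.0836, 15.3205) (4.1383, 11.2085) (15.5912, 9.4298) (15.9837, 9.8099) (15.8117, 10.9306)]  |A|=34.2861
8. ⊥bis P6·P7 via (15.99,14.025): [(13.0836, 15.3205) (4.1383, 11.2085) (15.5912, 9.4298) (15.9837, 9.8099) (15.8117, 10.9306)]  |A|=34.2861
9. ⊥bis P6·P8 via (17.305,15.275): [(13.0836, 15.3205) (4.1383, 11.2085) (15.5912, 9.4298) (15.9837, 9.8099) (15.8117, 10.9306)]  |A|=34.2861
10. ⊥bis P6·P9 via (16.135,11.265): [(13.0836, 15.3205) (4.1383, 11.2085) (15.5912, 9.4298) (15.9837, 9.8099) (15.8117, 10.9306)]  |A|=34.2861
11. canonical 5-gon: [(13.0836, 15.3205) (4.1383, 11.2085) (15.5912, 9.4298) (15.9837, 9.8099) (15.8117, 10.9306)]
12. shoelace: 34.2861

Area of P6's cell: 34.2861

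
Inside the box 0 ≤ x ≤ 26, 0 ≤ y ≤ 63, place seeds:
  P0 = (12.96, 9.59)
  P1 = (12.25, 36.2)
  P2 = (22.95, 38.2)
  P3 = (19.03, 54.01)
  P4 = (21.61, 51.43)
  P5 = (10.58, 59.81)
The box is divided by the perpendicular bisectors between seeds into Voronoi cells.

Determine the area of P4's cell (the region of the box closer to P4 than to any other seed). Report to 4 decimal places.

1. box [0,26]×[0,63]: [(0, 0) (26, 0) (26, 63) (0, 63)]
2. ⊥bis P4·P0 via (17.285,30.51): [(0, 34.0835) (26, 28.7083) (26, 63) (0, 63)]  |A|=821.7071
3. ⊥bis P4·P1 via (16.93,43.815): [(0, 54.2198) (26, 38.2408) (26, 63) (0, 63)]  |A|=436.0126
4. ⊥bis P4·P2 via (22.28,44.815): [(0, 54.2198) (16.29, 44.2083) (26, 45.1918) (26, 63) (0, 63)]  |A|=402.2656
5. ⊥bis P4·P3 via (20.32,52.72): [(13.5142, 45.9142) (16.29, 44.2083) (26, 45.1918) (26, 58.4)]  |A|=92.1046
6. ⊥bis P4·P5 via (16.095,55.62): [(13.5142, 45.9142) (16.29, 44.2083) (26, 45.1918) (26, 58.4)]  |A|=92.1046
7. canonical 4-gon: [(13.5142, 45.9142) (16.29, 44.2083) (26, 45.1918) (26, 58.4)]
8. shoelace: 92.1046

Area of P4's cell: 92.1046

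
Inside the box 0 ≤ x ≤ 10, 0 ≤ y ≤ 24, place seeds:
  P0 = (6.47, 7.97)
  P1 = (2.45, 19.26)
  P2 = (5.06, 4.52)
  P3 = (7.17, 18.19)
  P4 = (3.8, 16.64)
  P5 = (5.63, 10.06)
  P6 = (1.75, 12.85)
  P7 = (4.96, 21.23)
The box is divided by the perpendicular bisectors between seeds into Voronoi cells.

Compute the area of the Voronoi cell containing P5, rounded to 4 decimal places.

Area of P5's cell: 30.8619

1. box [0,10]×[0,24]: [(0, 0) (10, 0) (10, 24) (0, 24)]
2. ⊥bis P5·P0 via (6.05,9.015): [(0, 6.5834) (10, 10.6026) (10, 24) (0, 24)]  |A|=154.0701
3. ⊥bis P5·P1 via (4.04,14.66): [(0, 13.2636) (0, 6.5834) (10, 10.6026) (10, 16.7201)]  |A|=63.9884
4. ⊥bis P5·P2 via (5.345,7.29): [(0, 13.2636) (0, 7.8399) (2.4891, 7.5838) (10, 10.6026) (10, 16.7201)]  |A|=62.4245
5. ⊥bis P5·P3 via (6.4,14.125): [(3.8756, 14.6032) (0, 13.2636) (0, 7.8399) (2.4891, 7.5838) (10, 10.6026) (10, 13.4431)]  |A|=52.3897
6. ⊥bis P5·P4 via (4.715,13.35): [(7.0553, 14.0009) (0, 12.0387) (0, 7.8399) (2.4891, 7.5838) (10, 10.6026) (10, 13.4431)]  |A|=44.7718
7. ⊥bis P5·P6 via (3.69,11.455): [(7.0553, 14.0009) (5.137, 13.4674) (1.0154, 7.7355) (2.4891, 7.5838) (10, 10.6026) (10, 13.4431)]  |A|=30.8619
8. ⊥bis P5·P7 via (5.295,15.645): [(7.0553, 14.0009) (5.137, 13.4674) (1.0154, 7.7355) (2.4891, 7.5838) (10, 10.6026) (10, 13.4431)]  |A|=30.8619
9. canonical 6-gon: [(7.0553, 14.0009) (5.137, 13.4674) (1.0154, 7.7355) (2.4891, 7.5838) (10, 10.6026) (10, 13.4431)]
10. shoelace: 30.8619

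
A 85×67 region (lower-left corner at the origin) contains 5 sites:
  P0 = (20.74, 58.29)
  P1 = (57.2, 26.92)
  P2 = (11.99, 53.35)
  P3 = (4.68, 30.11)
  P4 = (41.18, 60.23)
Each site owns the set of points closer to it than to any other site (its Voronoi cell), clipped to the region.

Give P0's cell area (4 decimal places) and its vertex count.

1. box [0,85]×[0,67]: [(0, 0) (85, 0) (85, 67) (0, 67)]
2. ⊥bis P0·P1 via (38.97,42.605): [(0, 0) (2.3129, 0) (59.9593, 67) (0, 67)]  |A|=2086.119
3. ⊥bis P0·P2 via (16.365,55.82): [(29.8259, 31.9772) (59.9593, 67) (10.0531, 67)]  |A|=873.927
4. ⊥bis P0·P3 via (12.71,44.2): [(27.7714, 35.6164) (31.2509, 33.6334) (59.9593, 67) (10.0531, 67)]  |A|=869.6328
5. ⊥bis P0·P4 via (30.96,59.26): [(27.7714, 35.6164) (31.2509, 33.6334) (33.1795, 35.875) (30.2254, 67) (10.0531, 67)]  |A|=406.8978
6. canonical 5-gon: [(27.7714, 35.6164) (31.2509, 33.6334) (33.1795, 35.875) (30.2254, 67) (10.0531, 67)]
7. shoelace: 406.8978

Area of P0's cell: 406.8978 (5 vertices)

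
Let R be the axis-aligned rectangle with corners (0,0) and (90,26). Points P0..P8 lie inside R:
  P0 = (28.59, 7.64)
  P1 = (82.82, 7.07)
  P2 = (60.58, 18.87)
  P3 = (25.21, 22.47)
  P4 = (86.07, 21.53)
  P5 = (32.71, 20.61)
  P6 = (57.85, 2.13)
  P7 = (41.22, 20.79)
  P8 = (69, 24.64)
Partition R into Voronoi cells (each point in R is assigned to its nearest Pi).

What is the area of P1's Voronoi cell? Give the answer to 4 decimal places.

Area of P1's cell: 282.1132

1. box [0,90]×[0,26]: [(0, 0) (90, 0) (90, 26) (0, 26)]
2. ⊥bis P1·P0 via (55.705,7.355): [(55.6277, 0) (90, 0) (90, 26) (55.901, 26)]  |A|=890.1273
3. ⊥bis P1·P2 via (71.7,12.97): [(64.8184, 0) (90, 0) (90, 26) (78.6134, 26)]  |A|=475.3862
4. ⊥bis P1·P3 via (54.015,14.77): [(64.8184, 0) (90, 0) (90, 26) (78.6134, 26)]  |A|=475.3862
5. ⊥bis P1·P4 via (84.445,14.3): [(73.6884, 16.7176) (64.8184, 0) (90, 0) (90, 13.0515)]  |A|=316.9332
6. ⊥bis P1·P5 via (57.765,13.84): [(73.6884, 16.7176) (64.8184, 0) (90, 0) (90, 13.0515)]  |A|=316.9332
7. ⊥bis P1·P6 via (70.335,4.6): [(73.6884, 16.7176) (69.4996, 8.8228) (71.2451, 0) (90, 0) (90, 13.0515)]  |A|=288.583
8. ⊥bis P1·P7 via (62.02,13.93): [(73.6884, 16.7176) (69.4996, 8.8228) (71.2451, 0) (90, 0) (90, 13.0515)]  |A|=288.583
9. ⊥bis P1·P8 via (75.91,15.855): [(76.2692, 16.1376) (71.3117, 12.2381) (69.4996, 8.8228) (71.2451, 0) (90, 0) (90, 13.0515)]  |A|=282.1132
10. canonical 6-gon: [(76.2692, 16.1376) (71.3117, 12.2381) (69.4996, 8.8228) (71.2451, 0) (90, 0) (90, 13.0515)]
11. shoelace: 282.1132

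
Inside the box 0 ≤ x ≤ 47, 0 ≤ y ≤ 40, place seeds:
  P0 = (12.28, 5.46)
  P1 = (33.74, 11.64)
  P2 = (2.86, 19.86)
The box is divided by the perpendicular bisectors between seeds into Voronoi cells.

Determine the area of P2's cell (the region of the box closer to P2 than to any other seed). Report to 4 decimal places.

1. box [0,47]×[0,40]: [(0, 0) (47, 0) (47, 40) (0, 40)]
2. ⊥bis P2·P0 via (7.57,12.66): [(0, 7.708) (47, 38.4538) (47, 40) (0, 40)]  |A|=795.1989
3. ⊥bis P2·P1 via (18.3,15.75): [(0, 7.708) (19.5665, 20.5077) (24.7551, 40) (0, 40)]  |A|=557.188
4. canonical 4-gon: [(0, 7.708) (19.5665, 20.5077) (24.7551, 40) (0, 40)]
5. shoelace: 557.188

Area of P2's cell: 557.1880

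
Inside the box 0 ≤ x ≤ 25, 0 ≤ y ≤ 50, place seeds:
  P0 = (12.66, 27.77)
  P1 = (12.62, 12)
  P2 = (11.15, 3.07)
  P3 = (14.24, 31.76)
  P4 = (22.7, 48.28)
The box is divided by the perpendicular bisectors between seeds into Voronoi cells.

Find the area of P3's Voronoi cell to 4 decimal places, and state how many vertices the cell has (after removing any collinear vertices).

Area of P3's cell: 323.4021 (4 vertices)

1. box [0,25]×[0,50]: [(0, 0) (25, 0) (25, 50) (0, 50)]
2. ⊥bis P3·P0 via (13.45,29.765): [(0, 35.0911) (25, 25.1913) (25, 50) (0, 50)]  |A|=496.4702
3. ⊥bis P3·P1 via (13.43,21.88): [(0, 35.0911) (25, 25.1913) (25, 50) (0, 50)]  |A|=496.4702
4. ⊥bis P3·P2 via (12.695,17.415): [(0, 35.0911) (25, 25.1913) (25, 50) (0, 50)]  |A|=496.4702
5. ⊥bis P3·P4 via (18.47,40.02): [(0, 49.4786) (0, 35.0911) (25, 25.1913) (25, 36.6759)]  |A|=323.4021
6. canonical 4-gon: [(0, 49.4786) (0, 35.0911) (25, 25.1913) (25, 36.6759)]
7. shoelace: 323.4021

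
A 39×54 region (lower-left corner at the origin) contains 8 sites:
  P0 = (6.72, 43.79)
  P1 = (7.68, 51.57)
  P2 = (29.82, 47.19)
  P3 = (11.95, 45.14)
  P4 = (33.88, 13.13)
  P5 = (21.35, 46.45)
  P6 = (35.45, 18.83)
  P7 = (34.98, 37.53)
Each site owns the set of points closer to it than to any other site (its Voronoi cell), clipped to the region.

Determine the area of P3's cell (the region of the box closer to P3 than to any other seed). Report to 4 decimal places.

1. box [0,39]×[0,54]: [(0, 0) (39, 0) (39, 54) (0, 54)]
2. ⊥bis P3·P0 via (9.335,44.465): [(20.8126, 0) (39, 0) (39, 54) (6.8738, 54)]  |A|=1358.4686
3. ⊥bis P3·P1 via (9.815,48.355): [(8.5481, 47.5137) (20.8126, 0) (39, 0) (39, 54) (18.3156, 54)]  |A|=1321.3609
4. ⊥bis P3·P2 via (20.885,46.165): [(8.5481, 47.5137) (20.8126, 0) (26.1809, 0) (19.9862, 54) (18.3156, 54)]  |A|=461.8731
5. ⊥bis P3·P4 via (22.915,29.135): [(8.5481, 47.5137) (14.7381, 23.533) (22.8442, 29.0865) (19.9862, 54) (18.3156, 54)]  |A|=271.5521
6. ⊥bis P3·P5 via (16.65,45.795): [(15.7445, 52.2926) (8.5481, 47.5137) (14.7381, 23.533) (19.3154, 26.6689)]  |A|=165.3217
7. ⊥bis P3·P6 via (23.7,31.985): [(19.142, 27.9138) (15.7445, 52.2926) (8.5481, 47.5137) (14.6443, 23.8965)]  |A|=161.1949
8. ⊥bis P3·P7 via (23.465,41.335): [(18.9833, 27.772) (19.1088, 28.1519) (15.7445, 52.2926) (8.5481, 47.5137) (14.6443, 23.8965)]  |A|=161.1737
9. canonical 5-gon: [(18.9833, 27.772) (19.1088, 28.1519) (15.7445, 52.2926) (8.5481, 47.5137) (14.6443, 23.8965)]
10. shoelace: 161.1737

Area of P3's cell: 161.1737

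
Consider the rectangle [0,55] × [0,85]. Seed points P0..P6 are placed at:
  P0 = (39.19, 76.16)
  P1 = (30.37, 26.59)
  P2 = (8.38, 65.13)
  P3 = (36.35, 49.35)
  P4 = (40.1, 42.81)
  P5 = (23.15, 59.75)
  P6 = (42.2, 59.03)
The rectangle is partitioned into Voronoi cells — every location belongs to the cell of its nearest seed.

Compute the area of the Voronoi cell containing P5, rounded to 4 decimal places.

1. box [0,55]×[0,85]: [(0, 0) (55, 0) (55, 85) (0, 85)]
2. ⊥bis P5·P0 via (31.17,67.955): [(0, 0) (55, 0) (55, 44.6623) (13.7318, 85) (0, 85)]  |A|=3842.6682
3. ⊥bis P5·P1 via (26.76,43.17): [(0, 37.3435) (51.104, 48.4705) (13.7318, 85) (0, 85)]  |A|=1468.5273
4. ⊥bis P5·P2 via (15.765,62.44): [(7.1941, 38.9099) (51.104, 48.4705) (21.2911, 77.6111)]  |A|=782.2961
5. ⊥bis P5·P3 via (29.75,54.55): [(7.1941, 38.9099) (19.5465, 41.5994) (36.3344, 62.9071) (21.2911, 77.6111)]  |A|=503.7628
6. ⊥bis P5·P4 via (31.625,51.28): [(7.1941, 38.9099) (19.5465, 41.5994) (36.3344, 62.9071) (21.2911, 77.6111)]  |A|=503.7628
7. ⊥bis P5·P6 via (32.675,59.39): [(7.1941, 38.9099) (19.5465, 41.5994) (32.6302, 58.2057) (32.9336, 66.2312) (21.2911, 77.6111)]  |A|=489.612
8. canonical 5-gon: [(7.1941, 38.9099) (19.5465, 41.5994) (32.6302, 58.2057) (32.9336, 66.2312) (21.2911, 77.6111)]
9. shoelace: 489.612

Area of P5's cell: 489.6120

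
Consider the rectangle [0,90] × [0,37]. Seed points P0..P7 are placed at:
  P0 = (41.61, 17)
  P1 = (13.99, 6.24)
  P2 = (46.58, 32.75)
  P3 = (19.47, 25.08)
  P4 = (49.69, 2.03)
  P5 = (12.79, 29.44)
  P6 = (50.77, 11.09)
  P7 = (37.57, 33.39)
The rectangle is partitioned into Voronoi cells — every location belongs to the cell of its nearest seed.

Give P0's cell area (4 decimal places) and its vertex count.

Area of P0's cell: 338.0629 (6 vertices)

1. box [0,90]×[0,37]: [(0, 0) (90, 0) (90, 37) (0, 37)]
2. ⊥bis P0·P1 via (27.8,11.62): [(32.3268, 0) (90, 0) (90, 37) (17.9126, 37)]  |A|=2400.5696
3. ⊥bis P0·P2 via (44.095,24.875): [(19.6285, 32.5955) (32.3268, 0) (90, 0) (90, 10.3894)]  |A|=1305.5036
4. ⊥bis P0·P3 via (30.54,21.04): [(33.1949, 28.3146) (27.4397, 12.5449) (32.3268, 0) (90, 0) (90, 10.3894)]  |A|=1186.2158
5. ⊥bis P0·P4 via (45.65,9.515): [(63.0349, 18.8984) (33.1949, 28.3146) (27.4397, 12.5449) (31.5788, 1.9201)]  |A|=464.624
6. ⊥bis P0·P5 via (27.2,23.22): [(63.0349, 18.8984) (33.1949, 28.3146) (27.4397, 12.5449) (31.5788, 1.9201)]  |A|=464.624
7. ⊥bis P0·P6 via (46.19,14.045): [(41.9941, 7.5418) (51.6411, 22.4938) (33.1949, 28.3146) (27.4397, 12.5449) (31.5788, 1.9201)]  |A|=362.102
8. ⊥bis P0·P7 via (39.59,25.195): [(41.9941, 7.5418) (51.6411, 22.4938) (41.5499, 25.6781) (31.3117, 23.1545) (27.4397, 12.5449) (31.5788, 1.9201)]  |A|=338.0629
9. canonical 6-gon: [(41.9941, 7.5418) (51.6411, 22.4938) (41.5499, 25.6781) (31.3117, 23.1545) (27.4397, 12.5449) (31.5788, 1.9201)]
10. shoelace: 338.0629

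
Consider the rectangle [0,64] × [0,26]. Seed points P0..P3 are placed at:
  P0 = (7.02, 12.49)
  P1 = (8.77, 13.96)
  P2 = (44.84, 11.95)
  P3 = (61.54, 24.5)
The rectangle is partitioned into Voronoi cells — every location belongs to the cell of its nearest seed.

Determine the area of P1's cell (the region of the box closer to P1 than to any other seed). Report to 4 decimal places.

1. box [0,64]×[0,26]: [(0, 0) (64, 0) (64, 26) (0, 26)]
2. ⊥bis P1·P0 via (7.895,13.225): [(0, 22.6238) (19.004, 0) (64, 0) (64, 26) (0, 26)]  |A|=1449.0286
3. ⊥bis P1·P2 via (26.805,12.955): [(0, 22.6238) (19.004, 0) (26.0831, 0) (27.5319, 26) (0, 26)]  |A|=482.0238
4. ⊥bis P1·P3 via (35.155,19.23): [(0, 22.6238) (19.004, 0) (26.0831, 0) (27.5319, 26) (0, 26)]  |A|=482.0238
5. canonical 5-gon: [(0, 22.6238) (19.004, 0) (26.0831, 0) (27.5319, 26) (0, 26)]
6. shoelace: 482.0238

Area of P1's cell: 482.0238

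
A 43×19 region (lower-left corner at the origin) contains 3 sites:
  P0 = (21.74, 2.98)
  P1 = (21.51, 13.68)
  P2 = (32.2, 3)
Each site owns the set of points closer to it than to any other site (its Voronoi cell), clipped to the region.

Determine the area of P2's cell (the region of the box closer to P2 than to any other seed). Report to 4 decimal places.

1. box [0,43]×[0,19]: [(0, 0) (43, 0) (43, 19) (0, 19)]
2. ⊥bis P2·P0 via (26.97,2.99): [(26.9757, 0) (43, 0) (43, 19) (26.9394, 19)]  |A|=304.8065
3. ⊥bis P2·P1 via (26.855,8.34): [(26.9596, 8.4447) (26.9757, 0) (43, 0) (43, 19) (37.505, 19)]  |A|=249.0446
4. canonical 5-gon: [(26.9596, 8.4447) (26.9757, 0) (43, 0) (43, 19) (37.505, 19)]
5. shoelace: 249.0446

Area of P2's cell: 249.0446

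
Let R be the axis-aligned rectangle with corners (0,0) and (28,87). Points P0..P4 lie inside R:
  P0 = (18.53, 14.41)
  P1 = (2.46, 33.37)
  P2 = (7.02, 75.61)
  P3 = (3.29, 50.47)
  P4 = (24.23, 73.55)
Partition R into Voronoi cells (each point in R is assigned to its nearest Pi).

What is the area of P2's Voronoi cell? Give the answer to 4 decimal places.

Area of P2's cell: 379.6865

1. box [0,28]×[0,87]: [(0, 0) (28, 0) (28, 87) (0, 87)]
2. ⊥bis P2·P0 via (12.775,45.01): [(0, 42.6074) (28, 47.8734) (28, 87) (0, 87)]  |A|=1169.2691
3. ⊥bis P2·P1 via (4.74,54.49): [(0, 55.0017) (28, 51.979) (28, 87) (0, 87)]  |A|=938.2705
4. ⊥bis P2·P3 via (5.155,63.04): [(0, 63.8048) (28, 59.6505) (28, 87) (0, 87)]  |A|=707.6251
5. ⊥bis P2·P4 via (15.625,74.58): [(0, 63.8048) (14.0851, 61.715) (17.1116, 87) (0, 87)]  |A|=379.6865
6. canonical 4-gon: [(0, 63.8048) (14.0851, 61.715) (17.1116, 87) (0, 87)]
7. shoelace: 379.6865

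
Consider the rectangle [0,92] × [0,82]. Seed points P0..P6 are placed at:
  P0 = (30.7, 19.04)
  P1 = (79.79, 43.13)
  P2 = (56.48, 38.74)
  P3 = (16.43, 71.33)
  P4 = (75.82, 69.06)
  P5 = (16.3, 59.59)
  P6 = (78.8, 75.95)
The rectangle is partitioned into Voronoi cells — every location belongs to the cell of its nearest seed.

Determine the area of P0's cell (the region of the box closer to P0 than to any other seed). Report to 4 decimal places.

Area of P0's cell: 1913.5826

1. box [0,92]×[0,82]: [(0, 0) (92, 0) (92, 82) (0, 82)]
2. ⊥bis P0·P1 via (55.245,31.085): [(0, 0) (70.4994, 0) (30.2594, 82) (0, 82)]  |A|=4131.1107
3. ⊥bis P0·P2 via (43.59,28.89): [(0, 0) (65.6665, 0) (3.0056, 82) (0, 82)]  |A|=2815.5556
4. ⊥bis P0·P3 via (23.565,45.185): [(0, 38.7541) (0, 0) (65.6665, 0) (29.8313, 46.8951)]  |A|=2117.7603
5. ⊥bis P0·P4 via (53.26,44.05): [(0, 38.7541) (0, 0) (65.6665, 0) (29.8313, 46.8951)]  |A|=2117.7603
6. ⊥bis P0·P5 via (23.5,39.315): [(0, 30.9697) (0, 0) (65.6665, 0) (33.0359, 42.7014)]  |A|=1913.5826
7. ⊥bis P0·P6 via (54.75,47.495): [(0, 30.9697) (0, 0) (65.6665, 0) (33.0359, 42.7014)]  |A|=1913.5826
8. canonical 4-gon: [(0, 30.9697) (0, 0) (65.6665, 0) (33.0359, 42.7014)]
9. shoelace: 1913.5826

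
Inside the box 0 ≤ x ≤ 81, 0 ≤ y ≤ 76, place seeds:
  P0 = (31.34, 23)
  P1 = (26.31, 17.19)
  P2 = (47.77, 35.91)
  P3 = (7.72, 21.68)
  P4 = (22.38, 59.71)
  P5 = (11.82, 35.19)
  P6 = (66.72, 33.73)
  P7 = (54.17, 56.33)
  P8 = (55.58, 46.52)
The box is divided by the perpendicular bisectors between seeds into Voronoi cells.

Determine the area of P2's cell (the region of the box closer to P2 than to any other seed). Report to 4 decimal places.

1. box [0,81]×[0,76]: [(0, 0) (81, 0) (81, 76) (0, 76)]
2. ⊥bis P2·P0 via (39.555,29.455): [(62.6995, 0) (81, 0) (81, 76) (2.9819, 76)]  |A|=3660.1068
3. ⊥bis P2·P1 via (37.04,26.55): [(62.6995, 0) (81, 0) (81, 76) (2.9819, 76)]  |A|=3660.1068
4. ⊥bis P2·P3 via (27.745,28.795): [(17.5687, 57.4361) (62.6995, 0) (81, 0) (81, 76) (10.9728, 76)]  |A|=3585.9357
5. ⊥bis P2·P4 via (35.075,47.81): [(29.6663, 42.0399) (62.6995, 0) (81, 0) (81, 76) (61.4997, 76)]  |A|=2666.4738
6. ⊥bis P2·P5 via (29.795,35.55): [(29.6663, 42.0399) (62.6995, 0) (81, 0) (81, 76) (61.4997, 76)]  |A|=2666.4738
7. ⊥bis P2·P6 via (57.245,34.82): [(29.6663, 42.0399) (54.4475, 10.502) (61.9823, 76) (61.4997, 76)]  |A|=938.5719
8. ⊥bis P2·P7 via (50.97,46.12): [(37.46, 50.3543) (29.6663, 42.0399) (54.4475, 10.502) (58.2813, 43.8285)]  |A|=585.3792
9. ⊥bis P2·P8 via (51.675,41.215): [(40.5932, 49.3723) (37.46, 50.3543) (29.6663, 42.0399) (54.4475, 10.502) (57.4884, 36.9358)]  |A|=522.2217
10. canonical 5-gon: [(40.5932, 49.3723) (37.46, 50.3543) (29.6663, 42.0399) (54.4475, 10.502) (57.4884, 36.9358)]
11. shoelace: 522.2217

Area of P2's cell: 522.2217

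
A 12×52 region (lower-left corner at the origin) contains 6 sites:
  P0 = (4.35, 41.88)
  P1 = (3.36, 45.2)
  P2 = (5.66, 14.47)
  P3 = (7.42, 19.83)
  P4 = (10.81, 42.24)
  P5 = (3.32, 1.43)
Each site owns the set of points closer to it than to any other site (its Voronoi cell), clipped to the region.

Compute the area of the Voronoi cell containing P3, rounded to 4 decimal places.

Area of P3's cell: 160.4121

1. box [0,12]×[0,52]: [(0, 0) (12, 0) (12, 52) (0, 52)]
2. ⊥bis P3·P0 via (5.885,30.855): [(0, 30.0356) (0, 0) (12, 0) (12, 31.7064)]  |A|=370.4521
3. ⊥bis P3·P1 via (5.39,32.515): [(0, 30.0356) (0, 0) (12, 0) (12, 31.7064)]  |A|=370.4521
4. ⊥bis P3·P2 via (6.54,17.15): [(0, 30.0356) (0, 19.2975) (12, 15.3572) (12, 31.7064)]  |A|=162.5244
5. ⊥bis P3·P4 via (9.115,31.035): [(8.1866, 31.1754) (0, 30.0356) (0, 19.2975) (12, 15.3572) (12, 30.5986)]  |A|=160.4121
6. ⊥bis P3·P5 via (5.37,10.63): [(8.1866, 31.1754) (0, 30.0356) (0, 19.2975) (12, 15.3572) (12, 30.5986)]  |A|=160.4121
7. canonical 5-gon: [(8.1866, 31.1754) (0, 30.0356) (0, 19.2975) (12, 15.3572) (12, 30.5986)]
8. shoelace: 160.4121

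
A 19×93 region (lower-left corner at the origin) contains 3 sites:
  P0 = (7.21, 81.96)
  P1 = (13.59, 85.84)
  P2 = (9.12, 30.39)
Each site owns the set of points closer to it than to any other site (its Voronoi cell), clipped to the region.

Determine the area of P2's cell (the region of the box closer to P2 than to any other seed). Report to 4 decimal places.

Area of P2's cell: 1068.2644

1. box [0,19]×[0,93]: [(0, 0) (19, 0) (19, 93) (0, 93)]
2. ⊥bis P2·P0 via (8.165,56.175): [(0, 55.8726) (0, 0) (19, 0) (19, 56.5763)]  |A|=1068.2644
3. ⊥bis P2·P1 via (11.355,58.115): [(0, 55.8726) (0, 0) (19, 0) (19, 56.5763)]  |A|=1068.2644
4. canonical 4-gon: [(0, 55.8726) (0, 0) (19, 0) (19, 56.5763)]
5. shoelace: 1068.2644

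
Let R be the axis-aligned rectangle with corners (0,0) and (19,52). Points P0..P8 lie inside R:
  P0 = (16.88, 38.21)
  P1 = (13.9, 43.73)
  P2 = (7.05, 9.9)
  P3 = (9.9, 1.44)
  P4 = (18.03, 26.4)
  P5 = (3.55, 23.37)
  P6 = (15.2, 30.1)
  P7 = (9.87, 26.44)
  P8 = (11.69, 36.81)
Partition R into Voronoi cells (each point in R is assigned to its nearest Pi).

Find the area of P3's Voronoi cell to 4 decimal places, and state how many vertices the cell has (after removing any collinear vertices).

Area of P3's cell: 114.2907 (4 vertices)

1. box [0,19]×[0,52]: [(0, 0) (19, 0) (19, 52) (0, 52)]
2. ⊥bis P3·P0 via (13.39,19.825): [(0, 22.3668) (0, 0) (19, 0) (19, 18.7601)]  |A|=390.7052
3. ⊥bis P3·P1 via (11.9,22.585): [(0, 22.3668) (0, 0) (19, 0) (19, 18.7601)]  |A|=390.7052
4. ⊥bis P3·P2 via (8.475,5.67): [(0, 2.8149) (0, 0) (19, 0) (19, 9.2157)]  |A|=114.2907
5. ⊥bis P3·P4 via (13.965,13.92): [(0, 2.8149) (0, 0) (19, 0) (19, 9.2157)]  |A|=114.2907
6. ⊥bis P3·P5 via (6.725,12.405): [(0, 2.8149) (0, 0) (19, 0) (19, 9.2157)]  |A|=114.2907
7. ⊥bis P3·P6 via (12.55,15.77): [(0, 2.8149) (0, 0) (19, 0) (19, 9.2157)]  |A|=114.2907
8. ⊥bis P3·P7 via (9.885,13.94): [(0, 2.8149) (0, 0) (19, 0) (19, 9.2157)]  |A|=114.2907
9. ⊥bis P3·P8 via (10.795,19.125): [(0, 2.8149) (0, 0) (19, 0) (19, 9.2157)]  |A|=114.2907
10. canonical 4-gon: [(0, 2.8149) (0, 0) (19, 0) (19, 9.2157)]
11. shoelace: 114.2907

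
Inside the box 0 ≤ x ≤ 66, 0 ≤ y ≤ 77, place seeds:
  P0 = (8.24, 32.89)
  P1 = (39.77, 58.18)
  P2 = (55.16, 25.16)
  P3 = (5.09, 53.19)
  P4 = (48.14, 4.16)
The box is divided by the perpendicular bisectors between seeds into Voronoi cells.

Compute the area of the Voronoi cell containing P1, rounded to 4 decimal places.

1. box [0,66]×[0,77]: [(0, 0) (66, 0) (66, 77) (0, 77)]
2. ⊥bis P1·P0 via (24.005,45.535): [(0, 75.4629) (60.5283, 0) (66, 0) (66, 77) (0, 77)]  |A|=2798.1776
3. ⊥bis P1·P2 via (47.465,41.67): [(0, 75.4629) (32.6453, 34.7628) (66, 50.3088) (66, 77) (0, 77)]  |A|=1864.0542
4. ⊥bis P1·P3 via (22.43,55.685): [(23.8654, 45.709) (32.6453, 34.7628) (66, 50.3088) (66, 77) (19.363, 77)]  |A|=1542.7687
5. ⊥bis P1·P4 via (43.955,31.17): [(23.8654, 45.709) (32.6453, 34.7628) (66, 50.3088) (66, 77) (19.363, 77)]  |A|=1542.7687
6. canonical 5-gon: [(23.8654, 45.709) (32.6453, 34.7628) (66, 50.3088) (66, 77) (19.363, 77)]
7. shoelace: 1542.7687

Area of P1's cell: 1542.7687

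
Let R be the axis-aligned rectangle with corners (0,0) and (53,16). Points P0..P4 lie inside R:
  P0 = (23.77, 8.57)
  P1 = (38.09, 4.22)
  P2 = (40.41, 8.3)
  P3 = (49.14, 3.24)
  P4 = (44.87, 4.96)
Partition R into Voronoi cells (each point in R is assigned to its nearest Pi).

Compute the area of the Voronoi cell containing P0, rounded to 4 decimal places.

Area of P0's cell: 498.0326

1. box [0,53]×[0,16]: [(0, 0) (53, 0) (53, 16) (0, 16)]
2. ⊥bis P0·P1 via (30.93,6.395): [(0, 0) (28.9874, 0) (33.8477, 16) (0, 16)]  |A|=502.6808
3. ⊥bis P0·P2 via (32.09,8.435): [(0, 0) (28.9874, 0) (32.1205, 10.314) (32.2127, 16) (0, 16)]  |A|=498.0326
4. ⊥bis P0·P3 via (36.455,5.905): [(0, 0) (28.9874, 0) (32.1205, 10.314) (32.2127, 16) (0, 16)]  |A|=498.0326
5. ⊥bis P0·P4 via (34.32,6.765): [(0, 0) (28.9874, 0) (32.1205, 10.314) (32.2127, 16) (0, 16)]  |A|=498.0326
6. canonical 5-gon: [(0, 0) (28.9874, 0) (32.1205, 10.314) (32.2127, 16) (0, 16)]
7. shoelace: 498.0326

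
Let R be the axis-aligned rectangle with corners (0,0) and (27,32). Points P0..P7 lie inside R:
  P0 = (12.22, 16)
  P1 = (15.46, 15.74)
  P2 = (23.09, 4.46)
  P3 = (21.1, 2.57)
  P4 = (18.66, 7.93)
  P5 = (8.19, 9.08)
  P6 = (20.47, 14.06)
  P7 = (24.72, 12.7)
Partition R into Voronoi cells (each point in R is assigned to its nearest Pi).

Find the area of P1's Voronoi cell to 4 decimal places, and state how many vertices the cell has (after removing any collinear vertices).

Area of P1's cell: 123.4644 (5 vertices)

1. box [0,27]×[0,32]: [(0, 0) (27, 0) (27, 32) (0, 32)]
2. ⊥bis P1·P0 via (13.84,15.87): [(12.5665, 0) (27, 0) (27, 32) (15.1344, 32)]  |A|=420.7862
3. ⊥bis P1·P2 via (19.275,10.1): [(13.0385, 5.8815) (27, 15.3253) (27, 32) (15.1344, 32)]  |A|=271.3582
4. ⊥bis P1·P3 via (18.28,9.155): [(13.124, 6.9469) (17.1841, 8.6857) (27, 15.3253) (27, 32) (15.1344, 32)]  |A|=269.2696
5. ⊥bis P1·P4 via (17.06,11.835): [(13.3957, 10.3336) (27, 15.9077) (27, 32) (15.1344, 32)]  |A|=238.0043
6. ⊥bis P1·P5 via (11.825,12.41): [(13.4224, 10.6663) (13.6367, 10.4324) (27, 15.9077) (27, 32) (15.1344, 32)]  |A|=237.9655
7. ⊥bis P1·P6 via (17.965,14.9): [(13.4224, 10.6663) (13.6367, 10.4324) (16.9177, 11.7767) (23.6991, 32) (15.1344, 32)]  |A|=123.4644
8. ⊥bis P1·P7 via (20.09,14.22): [(13.4224, 10.6663) (13.6367, 10.4324) (16.9177, 11.7767) (23.6991, 32) (15.1344, 32)]  |A|=123.4644
9. canonical 5-gon: [(13.4224, 10.6663) (13.6367, 10.4324) (16.9177, 11.7767) (23.6991, 32) (15.1344, 32)]
10. shoelace: 123.4644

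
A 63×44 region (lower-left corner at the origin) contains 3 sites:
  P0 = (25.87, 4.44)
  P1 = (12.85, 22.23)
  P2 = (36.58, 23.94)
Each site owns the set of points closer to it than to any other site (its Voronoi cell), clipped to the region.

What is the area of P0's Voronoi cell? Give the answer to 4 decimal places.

1. box [0,63]×[0,44]: [(0, 0) (63, 0) (63, 44) (0, 44)]
2. ⊥bis P0·P1 via (19.36,13.335): [(1.1396, 0) (63, 0) (63, 44) (61.2594, 44)]  |A|=1399.2218
3. ⊥bis P0·P2 via (31.225,14.19): [(25.1141, 17.5463) (1.1396, 0) (57.0611, 0)]  |A|=490.6075
4. canonical 3-gon: [(25.1141, 17.5463) (1.1396, 0) (57.0611, 0)]
5. shoelace: 490.6075

Area of P0's cell: 490.6075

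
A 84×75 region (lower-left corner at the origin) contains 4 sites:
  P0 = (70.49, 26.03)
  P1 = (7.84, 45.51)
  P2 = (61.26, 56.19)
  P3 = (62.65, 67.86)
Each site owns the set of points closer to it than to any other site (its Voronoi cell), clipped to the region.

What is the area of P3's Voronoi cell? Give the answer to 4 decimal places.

1. box [0,84]×[0,75]: [(0, 0) (84, 0) (84, 75) (0, 75)]
2. ⊥bis P3·P0 via (66.57,46.945): [(0, 34.4681) (84, 50.2118) (84, 75) (0, 75)]  |A|=2743.4433
3. ⊥bis P3·P1 via (35.245,56.685): [(41.1588, 42.1823) (84, 50.2118) (84, 75) (27.7767, 75)]  |A|=1453.5382
4. ⊥bis P3·P2 via (61.955,62.025): [(31.5928, 65.6414) (84, 59.3992) (84, 75) (27.7767, 75)]  |A|=671.8816
5. canonical 4-gon: [(31.5928, 65.6414) (84, 59.3992) (84, 75) (27.7767, 75)]
6. shoelace: 671.8816

Area of P3's cell: 671.8816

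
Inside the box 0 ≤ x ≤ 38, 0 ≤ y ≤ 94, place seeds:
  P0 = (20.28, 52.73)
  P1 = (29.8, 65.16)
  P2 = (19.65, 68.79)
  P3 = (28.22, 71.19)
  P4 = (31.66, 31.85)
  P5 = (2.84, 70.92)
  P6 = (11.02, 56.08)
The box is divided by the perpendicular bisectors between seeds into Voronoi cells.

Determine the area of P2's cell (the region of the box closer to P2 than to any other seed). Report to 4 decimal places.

1. box [0,38]×[0,94]: [(0, 0) (38, 0) (38, 94) (0, 94)]
2. ⊥bis P2·P0 via (19.965,60.76): [(0, 59.9768) (38, 61.4675) (38, 94) (0, 94)]  |A|=1264.5585
3. ⊥bis P2·P1 via (24.725,66.975): [(0, 59.9768) (22.5384, 60.8609) (34.3901, 94) (0, 94)]  |A|=953.2417
4. ⊥bis P2·P3 via (23.935,69.99): [(0, 59.9768) (22.5384, 60.8609) (24.7555, 67.0602) (17.2111, 94) (0, 94)]  |A|=721.8421
5. ⊥bis P2·P4 via (25.655,50.32): [(0, 59.9768) (22.5384, 60.8609) (24.7555, 67.0602) (17.2111, 94) (0, 94)]  |A|=721.8421
6. ⊥bis P2·P5 via (11.245,69.855): [(10.0433, 60.3708) (22.5384, 60.8609) (24.7555, 67.0602) (17.2111, 94) (14.3044, 94)]  |A|=310.4672
7. ⊥bis P2·P6 via (15.335,62.435): [(10.7033, 65.5799) (17.92, 60.6798) (22.5384, 60.8609) (24.7555, 67.0602) (17.2111, 94) (14.3044, 94)]  |A|=290.0537
8. canonical 6-gon: [(10.7033, 65.5799) (17.92, 60.6798) (22.5384, 60.8609) (24.7555, 67.0602) (17.2111, 94) (14.3044, 94)]
9. shoelace: 290.0537

Area of P2's cell: 290.0537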